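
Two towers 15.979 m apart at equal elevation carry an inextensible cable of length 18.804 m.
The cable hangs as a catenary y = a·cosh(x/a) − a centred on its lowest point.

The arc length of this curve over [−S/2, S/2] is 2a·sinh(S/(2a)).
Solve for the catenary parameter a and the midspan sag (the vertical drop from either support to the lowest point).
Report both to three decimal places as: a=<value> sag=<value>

a=7.955 sag=4.361

seed: a₀ = √(S³/(24(L−S))) = √(15.979³/(24·2.825)) = 7.757281
iter 1: u=1.029936  f(a)=+1.537e-01  f'(a)=-8.086e-01  a ← 7.757281 − (+1.537e-01/-8.086e-01) = 7.947332
iter 2: u=1.005306  f(a)=+5.829e-03  f'(a)=-7.483e-01  a ← 7.947332 − (+5.829e-03/-7.483e-01) = 7.955121
iter 3: u=1.004322  f(a)=+9.118e-06  f'(a)=-7.460e-01  a ← 7.955121 − (+9.118e-06/-7.460e-01) = 7.955134
iter 4: u=1.004320  f(a)=+2.239e-11  f'(a)=-7.460e-01  a ← 7.955134 − (+2.239e-11/-7.460e-01) = 7.955134
iter 5: u=1.004320  f(a)=+0.000e+00  f'(a)=-7.460e-01  a ← 7.955134 − (+0.000e+00/-7.460e-01) = 7.955134
converged: |Δa| < 1e-12 after 5 iterations
sag = a·(cosh(S/(2a)) − 1) = 7.955134·(cosh(1.004320) − 1) = 4.360781
T_max/T_min = cosh(S/(2a)) = 1.548172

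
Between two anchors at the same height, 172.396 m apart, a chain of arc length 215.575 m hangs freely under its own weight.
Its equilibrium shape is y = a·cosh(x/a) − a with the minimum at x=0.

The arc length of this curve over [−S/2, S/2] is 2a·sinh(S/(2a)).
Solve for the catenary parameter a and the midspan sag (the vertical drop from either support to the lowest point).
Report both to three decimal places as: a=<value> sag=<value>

seed: a₀ = √(S³/(24(L−S))) = √(172.396³/(24·43.179)) = 70.315143
iter 1: u=1.225881  f(a)=+3.363e+00  f'(a)=-1.423e+00  a ← 70.315143 − (+3.363e+00/-1.423e+00) = 72.678599
iter 2: u=1.186016  f(a)=+1.770e-01  f'(a)=-1.277e+00  a ← 72.678599 − (+1.770e-01/-1.277e+00) = 72.817236
iter 3: u=1.183758  f(a)=+5.506e-04  f'(a)=-1.269e+00  a ← 72.817236 − (+5.506e-04/-1.269e+00) = 72.817670
iter 4: u=1.183751  f(a)=+5.364e-09  f'(a)=-1.269e+00  a ← 72.817670 − (+5.364e-09/-1.269e+00) = 72.817670
iter 5: u=1.183751  f(a)=+0.000e+00  f'(a)=-1.269e+00  a ← 72.817670 − (+0.000e+00/-1.269e+00) = 72.817670
converged: |Δa| < 1e-12 after 5 iterations
sag = a·(cosh(S/(2a)) − 1) = 72.817670·(cosh(1.183751) − 1) = 57.261376
T_max/T_min = cosh(S/(2a)) = 1.786366

a=72.818 sag=57.261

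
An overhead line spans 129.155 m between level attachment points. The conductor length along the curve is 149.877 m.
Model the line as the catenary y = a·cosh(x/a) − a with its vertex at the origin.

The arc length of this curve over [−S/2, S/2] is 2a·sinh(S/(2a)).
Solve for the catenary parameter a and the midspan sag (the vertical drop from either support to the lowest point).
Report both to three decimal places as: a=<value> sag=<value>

a=67.347 sag=33.407

seed: a₀ = √(S³/(24(L−S))) = √(129.155³/(24·20.722)) = 65.818106
iter 1: u=0.981151  f(a)=+1.021e+00  f'(a)=-6.924e-01  a ← 65.818106 − (+1.021e+00/-6.924e-01) = 67.292052
iter 2: u=0.959660  f(a)=+3.529e-02  f'(a)=-6.453e-01  a ← 67.292052 − (+3.529e-02/-6.453e-01) = 67.346741
iter 3: u=0.958881  f(a)=+4.554e-05  f'(a)=-6.436e-01  a ← 67.346741 − (+4.554e-05/-6.436e-01) = 67.346812
iter 4: u=0.958880  f(a)=+7.611e-11  f'(a)=-6.436e-01  a ← 67.346812 − (+7.611e-11/-6.436e-01) = 67.346812
iter 5: u=0.958880  f(a)=+0.000e+00  f'(a)=-6.436e-01  a ← 67.346812 − (+0.000e+00/-6.436e-01) = 67.346812
converged: |Δa| < 1e-12 after 5 iterations
sag = a·(cosh(S/(2a)) − 1) = 67.346812·(cosh(0.958880) − 1) = 33.407205
T_max/T_min = cosh(S/(2a)) = 1.496047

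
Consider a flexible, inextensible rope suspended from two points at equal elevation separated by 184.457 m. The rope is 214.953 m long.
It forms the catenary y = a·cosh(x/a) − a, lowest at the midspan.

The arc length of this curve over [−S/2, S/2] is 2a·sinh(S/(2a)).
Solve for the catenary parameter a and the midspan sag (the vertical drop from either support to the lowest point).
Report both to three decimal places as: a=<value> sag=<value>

seed: a₀ = √(S³/(24(L−S))) = √(184.457³/(24·30.496)) = 92.600995
iter 1: u=0.995977  f(a)=+1.549e+00  f'(a)=-7.263e-01  a ← 92.600995 − (+1.549e+00/-7.263e-01) = 94.733275
iter 2: u=0.973560  f(a)=+5.511e-02  f'(a)=-6.755e-01  a ← 94.733275 − (+5.511e-02/-6.755e-01) = 94.814860
iter 3: u=0.972722  f(a)=+7.548e-05  f'(a)=-6.736e-01  a ← 94.814860 − (+7.548e-05/-6.736e-01) = 94.814972
iter 4: u=0.972721  f(a)=+1.420e-10  f'(a)=-6.736e-01  a ← 94.814972 − (+1.420e-10/-6.736e-01) = 94.814972
iter 5: u=0.972721  f(a)=+0.000e+00  f'(a)=-6.736e-01  a ← 94.814972 − (+0.000e+00/-6.736e-01) = 94.814972
converged: |Δa| < 1e-12 after 5 iterations
sag = a·(cosh(S/(2a)) − 1) = 94.814972·(cosh(0.972721) − 1) = 48.506614
T_max/T_min = cosh(S/(2a)) = 1.511592

a=94.815 sag=48.507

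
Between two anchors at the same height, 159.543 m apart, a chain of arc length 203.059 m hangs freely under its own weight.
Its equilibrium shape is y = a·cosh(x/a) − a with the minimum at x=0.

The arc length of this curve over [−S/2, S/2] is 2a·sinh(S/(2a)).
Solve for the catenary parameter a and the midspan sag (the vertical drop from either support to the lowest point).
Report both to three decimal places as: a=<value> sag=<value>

a=64.763 sag=55.663

seed: a₀ = √(S³/(24(L−S))) = √(159.543³/(24·43.516)) = 62.357189
iter 1: u=1.279267  f(a)=+3.703e+00  f'(a)=-1.638e+00  a ← 62.357189 − (+3.703e+00/-1.638e+00) = 64.617861
iter 2: u=1.234512  f(a)=+2.109e-01  f'(a)=-1.456e+00  a ← 64.617861 − (+2.109e-01/-1.456e+00) = 64.762684
iter 3: u=1.231751  f(a)=+7.755e-04  f'(a)=-1.445e+00  a ← 64.762684 − (+7.755e-04/-1.445e+00) = 64.763220
iter 4: u=1.231741  f(a)=+1.057e-08  f'(a)=-1.445e+00  a ← 64.763220 − (+1.057e-08/-1.445e+00) = 64.763220
iter 5: u=1.231741  f(a)=+8.527e-14  f'(a)=-1.445e+00  a ← 64.763220 − (+8.527e-14/-1.445e+00) = 64.763220
converged: |Δa| < 1e-12 after 5 iterations
sag = a·(cosh(S/(2a)) − 1) = 64.763220·(cosh(1.231741) − 1) = 55.663164
T_max/T_min = cosh(S/(2a)) = 1.859487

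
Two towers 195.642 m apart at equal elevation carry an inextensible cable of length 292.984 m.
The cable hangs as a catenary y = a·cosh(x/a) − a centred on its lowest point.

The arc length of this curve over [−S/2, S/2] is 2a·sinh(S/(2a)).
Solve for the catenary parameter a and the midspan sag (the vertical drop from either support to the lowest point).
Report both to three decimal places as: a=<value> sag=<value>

a=60.435 sag=98.034

seed: a₀ = √(S³/(24(L−S))) = √(195.642³/(24·97.342)) = 56.615766
iter 1: u=1.727805  f(a)=+1.561e+01  f'(a)=-4.581e+00  a ← 56.615766 − (+1.561e+01/-4.581e+00) = 60.022604
iter 2: u=1.629736  f(a)=+1.520e+00  f'(a)=-3.729e+00  a ← 60.022604 − (+1.520e+00/-3.729e+00) = 60.430177
iter 3: u=1.618744  f(a)=+1.784e-02  f'(a)=-3.642e+00  a ← 60.430177 − (+1.784e-02/-3.642e+00) = 60.435076
iter 4: u=1.618613  f(a)=+2.523e-06  f'(a)=-3.641e+00  a ← 60.435076 − (+2.523e-06/-3.641e+00) = 60.435077
iter 5: u=1.618613  f(a)=+1.137e-13  f'(a)=-3.641e+00  a ← 60.435077 − (+1.137e-13/-3.641e+00) = 60.435077
converged: |Δa| < 1e-12 after 5 iterations
sag = a·(cosh(S/(2a)) − 1) = 60.435077·(cosh(1.618613) − 1) = 98.033547
T_max/T_min = cosh(S/(2a)) = 2.622130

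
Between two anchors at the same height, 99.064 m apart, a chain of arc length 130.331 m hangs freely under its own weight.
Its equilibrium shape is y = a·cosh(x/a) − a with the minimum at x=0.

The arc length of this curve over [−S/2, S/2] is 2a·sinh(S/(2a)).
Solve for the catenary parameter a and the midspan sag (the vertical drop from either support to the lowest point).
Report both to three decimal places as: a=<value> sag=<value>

seed: a₀ = √(S³/(24(L−S))) = √(99.064³/(24·31.267)) = 35.993581
iter 1: u=1.376134  f(a)=+3.098e+00  f'(a)=-2.089e+00  a ← 35.993581 − (+3.098e+00/-2.089e+00) = 37.476116
iter 2: u=1.321695  f(a)=+2.017e-01  f'(a)=-1.825e+00  a ← 37.476116 − (+2.017e-01/-1.825e+00) = 37.586591
iter 3: u=1.317810  f(a)=+9.864e-04  f'(a)=-1.808e+00  a ← 37.586591 − (+9.864e-04/-1.808e+00) = 37.587137
iter 4: u=1.317791  f(a)=+2.385e-08  f'(a)=-1.808e+00  a ← 37.587137 − (+2.385e-08/-1.808e+00) = 37.587137
iter 5: u=1.317791  f(a)=+0.000e+00  f'(a)=-1.808e+00  a ← 37.587137 − (+0.000e+00/-1.808e+00) = 37.587137
converged: |Δa| < 1e-12 after 5 iterations
sag = a·(cosh(S/(2a)) − 1) = 37.587137·(cosh(1.317791) − 1) = 37.641417
T_max/T_min = cosh(S/(2a)) = 2.001444

a=37.587 sag=37.641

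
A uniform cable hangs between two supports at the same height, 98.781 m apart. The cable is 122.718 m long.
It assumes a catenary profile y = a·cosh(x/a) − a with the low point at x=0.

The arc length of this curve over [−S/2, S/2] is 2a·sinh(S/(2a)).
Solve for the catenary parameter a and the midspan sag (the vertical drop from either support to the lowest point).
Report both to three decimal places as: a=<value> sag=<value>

seed: a₀ = √(S³/(24(L−S))) = √(98.781³/(24·23.937)) = 40.960915
iter 1: u=1.205796  f(a)=+1.802e+00  f'(a)=-1.348e+00  a ← 40.960915 − (+1.802e+00/-1.348e+00) = 42.297659
iter 2: u=1.167689  f(a)=+9.195e-02  f'(a)=-1.213e+00  a ← 42.297659 − (+9.195e-02/-1.213e+00) = 42.373441
iter 3: u=1.165600  f(a)=+2.681e-04  f'(a)=-1.206e+00  a ← 42.373441 − (+2.681e-04/-1.206e+00) = 42.373663
iter 4: u=1.165594  f(a)=+2.292e-09  f'(a)=-1.206e+00  a ← 42.373663 − (+2.292e-09/-1.206e+00) = 42.373663
iter 5: u=1.165594  f(a)=+1.421e-14  f'(a)=-1.206e+00  a ← 42.373663 − (+1.421e-14/-1.206e+00) = 42.373663
converged: |Δa| < 1e-12 after 5 iterations
sag = a·(cosh(S/(2a)) − 1) = 42.373663·(cosh(1.165594) − 1) = 32.194790
T_max/T_min = cosh(S/(2a)) = 1.759783

a=42.374 sag=32.195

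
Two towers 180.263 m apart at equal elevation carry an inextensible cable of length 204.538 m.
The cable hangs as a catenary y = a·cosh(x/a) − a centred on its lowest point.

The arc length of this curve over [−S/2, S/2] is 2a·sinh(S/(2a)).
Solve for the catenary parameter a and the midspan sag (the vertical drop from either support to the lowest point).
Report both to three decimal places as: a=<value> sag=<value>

seed: a₀ = √(S³/(24(L−S))) = √(180.263³/(24·24.275)) = 100.270840
iter 1: u=0.898880  f(a)=+9.998e-01  f'(a)=-5.245e-01  a ← 100.270840 − (+9.998e-01/-5.245e-01) = 102.177143
iter 2: u=0.882110  f(a)=+2.922e-02  f'(a)=-4.942e-01  a ← 102.177143 − (+2.922e-02/-4.942e-01) = 102.236275
iter 3: u=0.881600  f(a)=+2.663e-05  f'(a)=-4.933e-01  a ← 102.236275 − (+2.663e-05/-4.933e-01) = 102.236329
iter 4: u=0.881600  f(a)=+2.214e-11  f'(a)=-4.933e-01  a ← 102.236329 − (+2.214e-11/-4.933e-01) = 102.236329
converged: |Δa| < 1e-12 after 4 iterations
sag = a·(cosh(S/(2a)) − 1) = 102.236329·(cosh(0.881600) − 1) = 42.370778
T_max/T_min = cosh(S/(2a)) = 1.414440

a=102.236 sag=42.371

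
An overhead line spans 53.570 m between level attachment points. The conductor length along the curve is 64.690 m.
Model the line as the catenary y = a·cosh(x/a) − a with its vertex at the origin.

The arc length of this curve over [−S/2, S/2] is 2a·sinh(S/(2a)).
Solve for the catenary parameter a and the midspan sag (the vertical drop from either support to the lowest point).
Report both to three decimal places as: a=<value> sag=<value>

seed: a₀ = √(S³/(24(L−S))) = √(53.570³/(24·11.120)) = 24.000730
iter 1: u=1.116008  f(a)=+7.134e-01  f'(a)=-1.047e+00  a ← 24.000730 − (+7.134e-01/-1.047e+00) = 24.681887
iter 2: u=1.085209  f(a)=+3.150e-02  f'(a)=-9.567e-01  a ← 24.681887 − (+3.150e-02/-9.567e-01) = 24.714810
iter 3: u=1.083763  f(a)=+6.768e-05  f'(a)=-9.526e-01  a ← 24.714810 − (+6.768e-05/-9.526e-01) = 24.714881
iter 4: u=1.083760  f(a)=+3.139e-10  f'(a)=-9.526e-01  a ← 24.714881 − (+3.139e-10/-9.526e-01) = 24.714881
iter 5: u=1.083760  f(a)=+1.421e-14  f'(a)=-9.526e-01  a ← 24.714881 − (+1.421e-14/-9.526e-01) = 24.714881
converged: |Δa| < 1e-12 after 5 iterations
sag = a·(cosh(S/(2a)) − 1) = 24.714881·(cosh(1.083760) − 1) = 15.991683
T_max/T_min = cosh(S/(2a)) = 1.647047

a=24.715 sag=15.992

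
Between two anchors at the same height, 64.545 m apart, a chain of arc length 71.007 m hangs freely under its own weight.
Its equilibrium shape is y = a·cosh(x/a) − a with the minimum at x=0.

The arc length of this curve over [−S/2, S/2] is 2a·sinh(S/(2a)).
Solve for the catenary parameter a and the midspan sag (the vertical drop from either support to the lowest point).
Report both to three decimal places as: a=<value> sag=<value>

a=42.251 sag=12.936

seed: a₀ = √(S³/(24(L−S))) = √(64.545³/(24·6.462)) = 41.639433
iter 1: u=0.775047  f(a)=+1.969e-01  f'(a)=-3.294e-01  a ← 41.639433 − (+1.969e-01/-3.294e-01) = 42.237089
iter 2: u=0.764080  f(a)=+4.319e-03  f'(a)=-3.151e-01  a ← 42.237089 − (+4.319e-03/-3.151e-01) = 42.250795
iter 3: u=0.763832  f(a)=+2.182e-06  f'(a)=-3.148e-01  a ← 42.250795 − (+2.182e-06/-3.148e-01) = 42.250802
iter 4: u=0.763832  f(a)=+5.542e-13  f'(a)=-3.148e-01  a ← 42.250802 − (+5.542e-13/-3.148e-01) = 42.250802
converged: |Δa| < 1e-12 after 4 iterations
sag = a·(cosh(S/(2a)) − 1) = 42.250802·(cosh(0.763832) − 1) = 12.936414
T_max/T_min = cosh(S/(2a)) = 1.306181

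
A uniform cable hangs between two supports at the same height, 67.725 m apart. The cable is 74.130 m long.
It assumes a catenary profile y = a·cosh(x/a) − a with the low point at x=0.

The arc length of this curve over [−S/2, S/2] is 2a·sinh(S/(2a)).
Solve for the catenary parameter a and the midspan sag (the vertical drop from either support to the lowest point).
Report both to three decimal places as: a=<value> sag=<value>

seed: a₀ = √(S³/(24(L−S))) = √(67.725³/(24·6.405)) = 44.952964
iter 1: u=0.753287  f(a)=+1.842e-01  f'(a)=-3.015e-01  a ← 44.952964 − (+1.842e-01/-3.015e-01) = 45.563972
iter 2: u=0.743186  f(a)=+3.823e-03  f'(a)=-2.891e-01  a ← 45.563972 − (+3.823e-03/-2.891e-01) = 45.577196
iter 3: u=0.742970  f(a)=+1.724e-06  f'(a)=-2.888e-01  a ← 45.577196 − (+1.724e-06/-2.888e-01) = 45.577202
iter 4: u=0.742970  f(a)=+3.553e-13  f'(a)=-2.888e-01  a ← 45.577202 − (+3.553e-13/-2.888e-01) = 45.577202
converged: |Δa| < 1e-12 after 4 iterations
sag = a·(cosh(S/(2a)) − 1) = 45.577202·(cosh(0.742970) − 1) = 13.168824
T_max/T_min = cosh(S/(2a)) = 1.288934

a=45.577 sag=13.169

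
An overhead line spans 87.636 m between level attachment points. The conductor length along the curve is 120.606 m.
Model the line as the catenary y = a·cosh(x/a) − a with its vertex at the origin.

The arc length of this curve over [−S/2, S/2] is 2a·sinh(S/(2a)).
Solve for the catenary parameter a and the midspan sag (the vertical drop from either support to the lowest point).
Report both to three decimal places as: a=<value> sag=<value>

a=30.686 sag=36.975

seed: a₀ = √(S³/(24(L−S))) = √(87.636³/(24·32.970)) = 29.164781
iter 1: u=1.502429  f(a)=+3.928e+00  f'(a)=-2.814e+00  a ← 29.164781 − (+3.928e+00/-2.814e+00) = 30.560388
iter 2: u=1.433817  f(a)=+2.995e-01  f'(a)=-2.400e+00  a ← 30.560388 − (+2.995e-01/-2.400e+00) = 30.685188
iter 3: u=1.427985  f(a)=+2.060e-03  f'(a)=-2.367e+00  a ← 30.685188 − (+2.060e-03/-2.367e+00) = 30.686058
iter 4: u=1.427945  f(a)=+9.888e-08  f'(a)=-2.367e+00  a ← 30.686058 − (+9.888e-08/-2.367e+00) = 30.686058
iter 5: u=1.427945  f(a)=+0.000e+00  f'(a)=-2.367e+00  a ← 30.686058 − (+0.000e+00/-2.367e+00) = 30.686058
converged: |Δa| < 1e-12 after 5 iterations
sag = a·(cosh(S/(2a)) − 1) = 30.686058·(cosh(1.427945) − 1) = 36.975496
T_max/T_min = cosh(S/(2a)) = 2.204961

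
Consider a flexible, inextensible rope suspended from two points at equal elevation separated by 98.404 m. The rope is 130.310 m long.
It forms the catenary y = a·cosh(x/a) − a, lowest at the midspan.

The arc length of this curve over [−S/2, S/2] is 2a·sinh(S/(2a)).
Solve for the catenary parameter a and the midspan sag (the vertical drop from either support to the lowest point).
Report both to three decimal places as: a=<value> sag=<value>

seed: a₀ = √(S³/(24(L−S))) = √(98.404³/(24·31.906)) = 35.275837
iter 1: u=1.394779  f(a)=+3.251e+00  f'(a)=-2.186e+00  a ← 35.275837 − (+3.251e+00/-2.186e+00) = 36.762986
iter 2: u=1.338357  f(a)=+2.169e-01  f'(a)=-1.903e+00  a ← 36.762986 − (+2.169e-01/-1.903e+00) = 36.876941
iter 3: u=1.334221  f(a)=+1.118e-03  f'(a)=-1.884e+00  a ← 36.876941 − (+1.118e-03/-1.884e+00) = 36.877535
iter 4: u=1.334200  f(a)=+3.004e-08  f'(a)=-1.884e+00  a ← 36.877535 − (+3.004e-08/-1.884e+00) = 36.877535
iter 5: u=1.334200  f(a)=+0.000e+00  f'(a)=-1.884e+00  a ← 36.877535 − (+0.000e+00/-1.884e+00) = 36.877535
converged: |Δa| < 1e-12 after 5 iterations
sag = a·(cosh(S/(2a)) − 1) = 36.877535·(cosh(1.334200) − 1) = 37.989859
T_max/T_min = cosh(S/(2a)) = 2.030163

a=36.878 sag=37.990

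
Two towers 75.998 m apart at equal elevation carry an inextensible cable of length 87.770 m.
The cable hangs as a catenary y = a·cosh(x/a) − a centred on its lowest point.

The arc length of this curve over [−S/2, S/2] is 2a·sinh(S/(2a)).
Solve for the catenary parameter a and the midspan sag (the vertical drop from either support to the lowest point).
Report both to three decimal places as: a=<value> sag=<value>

a=40.301 sag=19.281

seed: a₀ = √(S³/(24(L−S))) = √(75.998³/(24·11.772)) = 39.415995
iter 1: u=0.964050  f(a)=+5.593e-01  f'(a)=-6.547e-01  a ← 39.415995 − (+5.593e-01/-6.547e-01) = 40.270271
iter 2: u=0.943599  f(a)=+1.870e-02  f'(a)=-6.116e-01  a ← 40.270271 − (+1.870e-02/-6.116e-01) = 40.300848
iter 3: u=0.942883  f(a)=+2.251e-05  f'(a)=-6.101e-01  a ← 40.300848 − (+2.251e-05/-6.101e-01) = 40.300884
iter 4: u=0.942883  f(a)=+3.270e-11  f'(a)=-6.101e-01  a ← 40.300884 − (+3.270e-11/-6.101e-01) = 40.300884
iter 5: u=0.942883  f(a)=+0.000e+00  f'(a)=-6.101e-01  a ← 40.300884 − (+0.000e+00/-6.101e-01) = 40.300884
converged: |Δa| < 1e-12 after 5 iterations
sag = a·(cosh(S/(2a)) − 1) = 40.300884·(cosh(0.942883) − 1) = 19.281449
T_max/T_min = cosh(S/(2a)) = 1.478437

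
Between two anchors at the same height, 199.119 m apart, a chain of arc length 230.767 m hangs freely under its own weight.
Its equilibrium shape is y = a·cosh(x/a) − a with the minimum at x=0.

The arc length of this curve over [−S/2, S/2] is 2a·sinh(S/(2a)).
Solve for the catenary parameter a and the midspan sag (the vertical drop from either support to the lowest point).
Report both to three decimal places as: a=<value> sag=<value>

a=104.297 sag=51.238

seed: a₀ = √(S³/(24(L−S))) = √(199.119³/(24·31.648)) = 101.950720
iter 1: u=0.976545  f(a)=+1.544e+00  f'(a)=-6.821e-01  a ← 101.950720 − (+1.544e+00/-6.821e-01) = 104.213943
iter 2: u=0.955338  f(a)=+5.290e-02  f'(a)=-6.361e-01  a ← 104.213943 − (+5.290e-02/-6.361e-01) = 104.297112
iter 3: u=0.954576  f(a)=+6.701e-05  f'(a)=-6.345e-01  a ← 104.297112 − (+6.701e-05/-6.345e-01) = 104.297218
iter 4: u=0.954575  f(a)=+1.078e-10  f'(a)=-6.345e-01  a ← 104.297218 − (+1.078e-10/-6.345e-01) = 104.297218
iter 5: u=0.954575  f(a)=-2.842e-14  f'(a)=-6.345e-01  a ← 104.297218 − (-2.842e-14/-6.345e-01) = 104.297218
converged: |Δa| < 1e-12 after 5 iterations
sag = a·(cosh(S/(2a)) − 1) = 104.297218·(cosh(0.954575) − 1) = 51.238186
T_max/T_min = cosh(S/(2a)) = 1.491271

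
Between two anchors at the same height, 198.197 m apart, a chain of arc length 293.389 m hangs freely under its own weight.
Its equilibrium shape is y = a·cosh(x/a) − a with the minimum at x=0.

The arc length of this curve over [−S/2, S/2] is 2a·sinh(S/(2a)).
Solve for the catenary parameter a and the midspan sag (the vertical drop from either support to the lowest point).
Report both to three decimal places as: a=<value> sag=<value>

a=62.190 sag=97.143

seed: a₀ = √(S³/(24(L−S))) = √(198.197³/(24·95.192)) = 58.376731
iter 1: u=1.697569  f(a)=+1.470e+01  f'(a)=-4.303e+00  a ← 58.376731 − (+1.470e+01/-4.303e+00) = 61.791805
iter 2: u=1.603748  f(a)=+1.388e+00  f'(a)=-3.525e+00  a ← 61.791805 − (+1.388e+00/-3.525e+00) = 62.185604
iter 3: u=1.593592  f(a)=+1.524e-02  f'(a)=-3.448e+00  a ← 62.185604 − (+1.524e-02/-3.448e+00) = 62.190024
iter 4: u=1.593479  f(a)=+1.882e-06  f'(a)=-3.447e+00  a ← 62.190024 − (+1.882e-06/-3.447e+00) = 62.190025
iter 5: u=1.593479  f(a)=+5.684e-14  f'(a)=-3.447e+00  a ← 62.190025 − (+5.684e-14/-3.447e+00) = 62.190025
converged: |Δa| < 1e-12 after 5 iterations
sag = a·(cosh(S/(2a)) − 1) = 62.190025·(cosh(1.593479) − 1) = 97.142569
T_max/T_min = cosh(S/(2a)) = 2.562028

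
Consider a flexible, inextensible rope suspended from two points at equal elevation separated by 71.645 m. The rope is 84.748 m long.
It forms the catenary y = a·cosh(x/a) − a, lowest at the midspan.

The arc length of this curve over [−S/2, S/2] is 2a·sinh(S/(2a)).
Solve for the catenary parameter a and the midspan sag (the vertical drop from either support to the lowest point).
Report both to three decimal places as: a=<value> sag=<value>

a=35.098 sag=19.924

seed: a₀ = √(S³/(24(L−S))) = √(71.645³/(24·13.103)) = 34.196987
iter 1: u=1.047534  f(a)=+7.380e-01  f'(a)=-8.538e-01  a ← 34.196987 − (+7.380e-01/-8.538e-01) = 35.061362
iter 2: u=1.021709  f(a)=+2.891e-02  f'(a)=-7.881e-01  a ← 35.061362 − (+2.891e-02/-7.881e-01) = 35.098042
iter 3: u=1.020641  f(a)=+4.836e-05  f'(a)=-7.854e-01  a ← 35.098042 − (+4.836e-05/-7.854e-01) = 35.098104
iter 4: u=1.020639  f(a)=+1.358e-10  f'(a)=-7.854e-01  a ← 35.098104 − (+1.358e-10/-7.854e-01) = 35.098104
iter 5: u=1.020639  f(a)=+1.421e-14  f'(a)=-7.854e-01  a ← 35.098104 − (+1.421e-14/-7.854e-01) = 35.098104
converged: |Δa| < 1e-12 after 5 iterations
sag = a·(cosh(S/(2a)) − 1) = 35.098104·(cosh(1.020639) − 1) = 19.924008
T_max/T_min = cosh(S/(2a)) = 1.567666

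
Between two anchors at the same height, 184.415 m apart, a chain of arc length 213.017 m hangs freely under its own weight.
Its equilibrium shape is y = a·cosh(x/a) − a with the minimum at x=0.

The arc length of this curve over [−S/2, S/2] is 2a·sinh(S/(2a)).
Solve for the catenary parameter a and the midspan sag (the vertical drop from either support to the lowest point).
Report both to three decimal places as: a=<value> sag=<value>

a=97.734 sag=46.821

seed: a₀ = √(S³/(24(L−S))) = √(184.415³/(24·28.602)) = 95.585176
iter 1: u=0.964663  f(a)=+1.361e+00  f'(a)=-6.560e-01  a ← 95.585176 − (+1.361e+00/-6.560e-01) = 97.659280
iter 2: u=0.944176  f(a)=+4.555e-02  f'(a)=-6.128e-01  a ← 97.659280 − (+4.555e-02/-6.128e-01) = 97.733613
iter 3: u=0.943457  f(a)=+5.496e-05  f'(a)=-6.113e-01  a ← 97.733613 − (+5.496e-05/-6.113e-01) = 97.733703
iter 4: u=0.943457  f(a)=+8.021e-11  f'(a)=-6.113e-01  a ← 97.733703 − (+8.021e-11/-6.113e-01) = 97.733703
iter 5: u=0.943457  f(a)=+5.684e-14  f'(a)=-6.113e-01  a ← 97.733703 − (+5.684e-14/-6.113e-01) = 97.733703
converged: |Δa| < 1e-12 after 5 iterations
sag = a·(cosh(S/(2a)) − 1) = 97.733703·(cosh(0.943457) − 1) = 46.820568
T_max/T_min = cosh(S/(2a)) = 1.479063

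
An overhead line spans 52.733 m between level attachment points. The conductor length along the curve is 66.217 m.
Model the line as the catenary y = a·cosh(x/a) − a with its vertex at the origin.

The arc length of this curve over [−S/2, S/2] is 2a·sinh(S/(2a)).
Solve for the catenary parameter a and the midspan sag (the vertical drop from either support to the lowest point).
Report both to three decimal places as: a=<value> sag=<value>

seed: a₀ = √(S³/(24(L−S))) = √(52.733³/(24·13.484)) = 21.286719
iter 1: u=1.238636  f(a)=+1.073e+00  f'(a)=-1.472e+00  a ← 21.286719 − (+1.073e+00/-1.472e+00) = 22.015531
iter 2: u=1.197632  f(a)=+5.757e-02  f'(a)=-1.318e+00  a ← 22.015531 − (+5.757e-02/-1.318e+00) = 22.059206
iter 3: u=1.195261  f(a)=+1.865e-04  f'(a)=-1.310e+00  a ← 22.059206 − (+1.865e-04/-1.310e+00) = 22.059348
iter 4: u=1.195253  f(a)=+1.972e-09  f'(a)=-1.310e+00  a ← 22.059348 − (+1.972e-09/-1.310e+00) = 22.059348
iter 5: u=1.195253  f(a)=+0.000e+00  f'(a)=-1.310e+00  a ← 22.059348 − (+0.000e+00/-1.310e+00) = 22.059348
converged: |Δa| < 1e-12 after 5 iterations
sag = a·(cosh(S/(2a)) − 1) = 22.059348·(cosh(1.195253) − 1) = 17.724915
T_max/T_min = cosh(S/(2a)) = 1.803510

a=22.059 sag=17.725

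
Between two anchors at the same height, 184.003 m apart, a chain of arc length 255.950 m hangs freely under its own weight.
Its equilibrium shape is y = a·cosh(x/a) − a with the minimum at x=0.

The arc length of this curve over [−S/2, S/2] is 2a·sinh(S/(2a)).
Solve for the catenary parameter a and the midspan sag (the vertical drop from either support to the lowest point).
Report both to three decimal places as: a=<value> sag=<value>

seed: a₀ = √(S³/(24(L−S))) = √(184.003³/(24·71.947)) = 60.065541
iter 1: u=1.531685  f(a)=+8.927e+00  f'(a)=-3.007e+00  a ← 60.065541 − (+8.927e+00/-3.007e+00) = 63.034348
iter 2: u=1.459546  f(a)=+7.045e-01  f'(a)=-2.549e+00  a ← 63.034348 − (+7.045e-01/-2.549e+00) = 63.310696
iter 3: u=1.453175  f(a)=+5.219e-03  f'(a)=-2.512e+00  a ← 63.310696 − (+5.219e-03/-2.512e+00) = 63.312774
iter 4: u=1.453127  f(a)=+2.911e-07  f'(a)=-2.511e+00  a ← 63.312774 − (+2.911e-07/-2.511e+00) = 63.312774
iter 5: u=1.453127  f(a)=-2.842e-14  f'(a)=-2.511e+00  a ← 63.312774 − (-2.842e-14/-2.511e+00) = 63.312774
converged: |Δa| < 1e-12 after 5 iterations
sag = a·(cosh(S/(2a)) − 1) = 63.312774·(cosh(1.453127) − 1) = 79.467154
T_max/T_min = cosh(S/(2a)) = 2.255152

a=63.313 sag=79.467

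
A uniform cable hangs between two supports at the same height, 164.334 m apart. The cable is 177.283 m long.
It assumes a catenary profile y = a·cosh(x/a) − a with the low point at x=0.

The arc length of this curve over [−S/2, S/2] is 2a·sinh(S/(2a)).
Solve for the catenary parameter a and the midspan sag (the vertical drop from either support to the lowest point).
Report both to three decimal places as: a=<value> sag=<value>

seed: a₀ = √(S³/(24(L−S))) = √(164.334³/(24·12.949)) = 119.499862
iter 1: u=0.687591  f(a)=+3.096e-01  f'(a)=-2.271e-01  a ← 119.499862 − (+3.096e-01/-2.271e-01) = 120.862765
iter 2: u=0.679837  f(a)=+5.376e-03  f'(a)=-2.193e-01  a ← 120.862765 − (+5.376e-03/-2.193e-01) = 120.887277
iter 3: u=0.679699  f(a)=+1.685e-06  f'(a)=-2.192e-01  a ← 120.887277 − (+1.685e-06/-2.192e-01) = 120.887284
iter 4: u=0.679699  f(a)=+1.990e-13  f'(a)=-2.192e-01  a ← 120.887284 − (+1.990e-13/-2.192e-01) = 120.887284
converged: |Δa| < 1e-12 after 4 iterations
sag = a·(cosh(S/(2a)) − 1) = 120.887284·(cosh(0.679699) − 1) = 29.016188
T_max/T_min = cosh(S/(2a)) = 1.240027

a=120.887 sag=29.016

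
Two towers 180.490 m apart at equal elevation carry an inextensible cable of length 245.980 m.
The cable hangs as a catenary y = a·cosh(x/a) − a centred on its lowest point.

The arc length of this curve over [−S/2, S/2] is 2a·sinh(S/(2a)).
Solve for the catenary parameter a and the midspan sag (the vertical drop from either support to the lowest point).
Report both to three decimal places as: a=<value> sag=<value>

seed: a₀ = √(S³/(24(L−S))) = √(180.490³/(24·65.490)) = 61.162693
iter 1: u=1.475491  f(a)=+7.510e+00  f'(a)=-2.645e+00  a ← 61.162693 − (+7.510e+00/-2.645e+00) = 64.001413
iter 2: u=1.410047  f(a)=+5.545e-01  f'(a)=-2.268e+00  a ← 64.001413 − (+5.545e-01/-2.268e+00) = 64.245891
iter 3: u=1.404681  f(a)=+3.555e-03  f'(a)=-2.239e+00  a ← 64.245891 − (+3.555e-03/-2.239e+00) = 64.247479
iter 4: u=1.404647  f(a)=+1.482e-07  f'(a)=-2.239e+00  a ← 64.247479 − (+1.482e-07/-2.239e+00) = 64.247479
iter 5: u=1.404647  f(a)=-2.842e-14  f'(a)=-2.239e+00  a ← 64.247479 − (-2.842e-14/-2.239e+00) = 64.247479
converged: |Δa| < 1e-12 after 5 iterations
sag = a·(cosh(S/(2a)) − 1) = 64.247479·(cosh(1.404647) − 1) = 74.512309
T_max/T_min = cosh(S/(2a)) = 2.159770

a=64.247 sag=74.512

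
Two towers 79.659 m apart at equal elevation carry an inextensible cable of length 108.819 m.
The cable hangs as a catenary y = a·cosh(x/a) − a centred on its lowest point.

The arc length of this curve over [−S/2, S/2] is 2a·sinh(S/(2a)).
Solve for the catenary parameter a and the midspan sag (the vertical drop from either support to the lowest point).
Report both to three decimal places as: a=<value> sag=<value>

seed: a₀ = √(S³/(24(L−S))) = √(79.659³/(24·29.160)) = 26.875274
iter 1: u=1.482013  f(a)=+3.375e+00  f'(a)=-2.686e+00  a ← 26.875274 − (+3.375e+00/-2.686e+00) = 28.131971
iter 2: u=1.415809  f(a)=+2.512e-01  f'(a)=-2.299e+00  a ← 28.131971 − (+2.512e-01/-2.299e+00) = 28.241198
iter 3: u=1.410333  f(a)=+1.638e-03  f'(a)=-2.270e+00  a ← 28.241198 − (+1.638e-03/-2.270e+00) = 28.241920
iter 4: u=1.410297  f(a)=+7.070e-08  f'(a)=-2.269e+00  a ← 28.241920 − (+7.070e-08/-2.269e+00) = 28.241920
iter 5: u=1.410297  f(a)=-1.421e-14  f'(a)=-2.269e+00  a ← 28.241920 − (-1.421e-14/-2.269e+00) = 28.241920
converged: |Δa| < 1e-12 after 5 iterations
sag = a·(cosh(S/(2a)) − 1) = 28.241920·(cosh(1.410297) − 1) = 33.060606
T_max/T_min = cosh(S/(2a)) = 2.170622

a=28.242 sag=33.061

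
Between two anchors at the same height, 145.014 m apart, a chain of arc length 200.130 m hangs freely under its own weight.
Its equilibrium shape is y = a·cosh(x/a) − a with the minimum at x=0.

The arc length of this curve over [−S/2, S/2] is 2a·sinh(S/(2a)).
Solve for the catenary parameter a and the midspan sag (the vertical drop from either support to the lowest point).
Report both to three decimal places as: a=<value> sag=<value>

a=50.543 sag=61.563

seed: a₀ = √(S³/(24(L−S))) = √(145.014³/(24·55.116)) = 48.014281
iter 1: u=1.510113  f(a)=+6.637e+00  f'(a)=-2.864e+00  a ← 48.014281 − (+6.637e+00/-2.864e+00) = 50.331683
iter 2: u=1.440584  f(a)=+5.107e-01  f'(a)=-2.439e+00  a ← 50.331683 − (+5.107e-01/-2.439e+00) = 50.541124
iter 3: u=1.434614  f(a)=+3.582e-03  f'(a)=-2.404e+00  a ← 50.541124 − (+3.582e-03/-2.404e+00) = 50.542614
iter 4: u=1.434572  f(a)=+1.789e-07  f'(a)=-2.404e+00  a ← 50.542614 − (+1.789e-07/-2.404e+00) = 50.542614
iter 5: u=1.434572  f(a)=-2.842e-14  f'(a)=-2.404e+00  a ← 50.542614 − (-2.842e-14/-2.404e+00) = 50.542614
converged: |Δa| < 1e-12 after 5 iterations
sag = a·(cosh(S/(2a)) − 1) = 50.542614·(cosh(1.434572) − 1) = 61.562516
T_max/T_min = cosh(S/(2a)) = 2.218032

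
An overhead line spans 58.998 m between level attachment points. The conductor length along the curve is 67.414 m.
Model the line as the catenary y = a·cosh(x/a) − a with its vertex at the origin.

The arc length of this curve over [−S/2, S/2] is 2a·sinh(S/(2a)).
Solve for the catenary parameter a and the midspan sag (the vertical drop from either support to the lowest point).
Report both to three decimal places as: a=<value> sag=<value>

seed: a₀ = √(S³/(24(L−S))) = √(58.998³/(24·8.416)) = 31.885810
iter 1: u=0.925145  f(a)=+3.676e-01  f'(a)=-5.745e-01  a ← 31.885810 − (+3.676e-01/-5.745e-01) = 32.525684
iter 2: u=0.906945  f(a)=+1.136e-02  f'(a)=-5.395e-01  a ← 32.525684 − (+1.136e-02/-5.395e-01) = 32.546735
iter 3: u=0.906358  f(a)=+1.161e-05  f'(a)=-5.384e-01  a ← 32.546735 − (+1.161e-05/-5.384e-01) = 32.546757
iter 4: u=0.906358  f(a)=+1.215e-11  f'(a)=-5.384e-01  a ← 32.546757 − (+1.215e-11/-5.384e-01) = 32.546757
converged: |Δa| < 1e-12 after 4 iterations
sag = a·(cosh(S/(2a)) − 1) = 32.546757·(cosh(0.906358) − 1) = 14.308907
T_max/T_min = cosh(S/(2a)) = 1.439642

a=32.547 sag=14.309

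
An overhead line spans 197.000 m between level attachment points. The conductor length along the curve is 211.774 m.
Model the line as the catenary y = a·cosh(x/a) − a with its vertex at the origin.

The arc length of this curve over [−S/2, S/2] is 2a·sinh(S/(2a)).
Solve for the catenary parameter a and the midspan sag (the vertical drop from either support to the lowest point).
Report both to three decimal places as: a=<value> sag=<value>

seed: a₀ = √(S³/(24(L−S))) = √(197.000³/(24·14.774)) = 146.840100
iter 1: u=0.670798  f(a)=+3.360e-01  f'(a)=-2.104e-01  a ← 146.840100 − (+3.360e-01/-2.104e-01) = 148.436739
iter 2: u=0.663582  f(a)=+5.558e-03  f'(a)=-2.035e-01  a ← 148.436739 − (+5.558e-03/-2.035e-01) = 148.464051
iter 3: u=0.663460  f(a)=+1.578e-06  f'(a)=-2.034e-01  a ← 148.464051 − (+1.578e-06/-2.034e-01) = 148.464059
iter 4: u=0.663460  f(a)=+8.527e-14  f'(a)=-2.034e-01  a ← 148.464059 − (+8.527e-14/-2.034e-01) = 148.464059
converged: |Δa| < 1e-12 after 4 iterations
sag = a·(cosh(S/(2a)) − 1) = 148.464059·(cosh(0.663460) − 1) = 33.891729
T_max/T_min = cosh(S/(2a)) = 1.228282

a=148.464 sag=33.892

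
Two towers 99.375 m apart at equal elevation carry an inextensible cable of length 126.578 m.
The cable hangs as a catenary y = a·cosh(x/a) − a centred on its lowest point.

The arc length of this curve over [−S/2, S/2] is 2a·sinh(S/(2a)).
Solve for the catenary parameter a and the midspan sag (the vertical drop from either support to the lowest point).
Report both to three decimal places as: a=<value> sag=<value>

seed: a₀ = √(S³/(24(L−S))) = √(99.375³/(24·27.203)) = 38.770526
iter 1: u=1.281579  f(a)=+2.323e+00  f'(a)=-1.648e+00  a ← 38.770526 − (+2.323e+00/-1.648e+00) = 40.180584
iter 2: u=1.236605  f(a)=+1.328e-01  f'(a)=-1.464e+00  a ← 40.180584 − (+1.328e-01/-1.464e+00) = 40.271253
iter 3: u=1.233821  f(a)=+4.917e-04  f'(a)=-1.453e+00  a ← 40.271253 − (+4.917e-04/-1.453e+00) = 40.271591
iter 4: u=1.233810  f(a)=+6.798e-09  f'(a)=-1.453e+00  a ← 40.271591 − (+6.798e-09/-1.453e+00) = 40.271591
iter 5: u=1.233810  f(a)=+1.421e-14  f'(a)=-1.453e+00  a ← 40.271591 − (+1.421e-14/-1.453e+00) = 40.271591
converged: |Δa| < 1e-12 after 5 iterations
sag = a·(cosh(S/(2a)) − 1) = 40.271591·(cosh(1.233810) − 1) = 34.743731
T_max/T_min = cosh(S/(2a)) = 1.862736

a=40.272 sag=34.744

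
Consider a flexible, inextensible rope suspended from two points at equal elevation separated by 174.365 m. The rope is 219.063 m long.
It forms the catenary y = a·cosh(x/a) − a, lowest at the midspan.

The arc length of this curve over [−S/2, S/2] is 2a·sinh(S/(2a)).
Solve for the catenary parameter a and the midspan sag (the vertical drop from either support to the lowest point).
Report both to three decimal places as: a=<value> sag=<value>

seed: a₀ = √(S³/(24(L−S))) = √(174.365³/(24·44.698)) = 70.297407
iter 1: u=1.240195  f(a)=+3.566e+00  f'(a)=-1.478e+00  a ← 70.297407 − (+3.566e+00/-1.478e+00) = 72.709632
iter 2: u=1.199050  f(a)=+1.918e-01  f'(a)=-1.323e+00  a ← 72.709632 − (+1.918e-01/-1.323e+00) = 72.854564
iter 3: u=1.196665  f(a)=+6.244e-04  f'(a)=-1.315e+00  a ← 72.854564 − (+6.244e-04/-1.315e+00) = 72.855039
iter 4: u=1.196657  f(a)=+6.667e-09  f'(a)=-1.315e+00  a ← 72.855039 − (+6.667e-09/-1.315e+00) = 72.855039
iter 5: u=1.196657  f(a)=+0.000e+00  f'(a)=-1.315e+00  a ← 72.855039 − (+0.000e+00/-1.315e+00) = 72.855039
converged: |Δa| < 1e-12 after 5 iterations
sag = a·(cosh(S/(2a)) − 1) = 72.855039·(cosh(1.196657) − 1) = 58.693455
T_max/T_min = cosh(S/(2a)) = 1.805620

a=72.855 sag=58.693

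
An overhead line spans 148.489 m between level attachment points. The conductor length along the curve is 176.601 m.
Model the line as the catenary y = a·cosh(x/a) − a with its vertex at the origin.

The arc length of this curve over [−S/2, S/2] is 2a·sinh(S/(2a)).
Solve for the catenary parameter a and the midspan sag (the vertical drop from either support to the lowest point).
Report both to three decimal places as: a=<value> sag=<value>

a=71.559 sag=42.097

seed: a₀ = √(S³/(24(L−S))) = √(148.489³/(24·28.112)) = 69.661036
iter 1: u=1.065797  f(a)=+1.641e+00  f'(a)=-9.026e-01  a ← 69.661036 − (+1.641e+00/-9.026e-01) = 71.478614
iter 2: u=1.038695  f(a)=+6.640e-02  f'(a)=-8.309e-01  a ← 71.478614 − (+6.640e-02/-8.309e-01) = 71.558530
iter 3: u=1.037535  f(a)=+1.189e-04  f'(a)=-8.279e-01  a ← 71.558530 − (+1.189e-04/-8.279e-01) = 71.558674
iter 4: u=1.037533  f(a)=+3.831e-10  f'(a)=-8.279e-01  a ← 71.558674 − (+3.831e-10/-8.279e-01) = 71.558674
iter 5: u=1.037533  f(a)=-2.842e-14  f'(a)=-8.279e-01  a ← 71.558674 − (-2.842e-14/-8.279e-01) = 71.558674
converged: |Δa| < 1e-12 after 5 iterations
sag = a·(cosh(S/(2a)) − 1) = 71.558674·(cosh(1.037533) − 1) = 42.097044
T_max/T_min = cosh(S/(2a)) = 1.588287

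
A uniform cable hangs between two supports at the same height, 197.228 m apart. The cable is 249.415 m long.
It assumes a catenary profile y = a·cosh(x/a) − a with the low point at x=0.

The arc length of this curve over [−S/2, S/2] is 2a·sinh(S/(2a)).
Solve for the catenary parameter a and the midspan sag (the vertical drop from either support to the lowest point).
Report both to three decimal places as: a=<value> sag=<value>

a=81.199 sag=67.614

seed: a₀ = √(S³/(24(L−S))) = √(197.228³/(24·52.187)) = 78.264726
iter 1: u=1.260006  f(a)=+4.303e+00  f'(a)=-1.558e+00  a ← 78.264726 − (+4.303e+00/-1.558e+00) = 81.026980
iter 2: u=1.217051  f(a)=+2.383e-01  f'(a)=-1.390e+00  a ← 81.026980 − (+2.383e-01/-1.390e+00) = 81.198469
iter 3: u=1.214481  f(a)=+8.256e-04  f'(a)=-1.380e+00  a ← 81.198469 − (+8.256e-04/-1.380e+00) = 81.199067
iter 4: u=1.214472  f(a)=+9.987e-09  f'(a)=-1.380e+00  a ← 81.199067 − (+9.987e-09/-1.380e+00) = 81.199068
iter 5: u=1.214472  f(a)=+0.000e+00  f'(a)=-1.380e+00  a ← 81.199068 − (+0.000e+00/-1.380e+00) = 81.199068
converged: |Δa| < 1e-12 after 5 iterations
sag = a·(cosh(S/(2a)) − 1) = 81.199068·(cosh(1.214472) − 1) = 67.613731
T_max/T_min = cosh(S/(2a)) = 1.832691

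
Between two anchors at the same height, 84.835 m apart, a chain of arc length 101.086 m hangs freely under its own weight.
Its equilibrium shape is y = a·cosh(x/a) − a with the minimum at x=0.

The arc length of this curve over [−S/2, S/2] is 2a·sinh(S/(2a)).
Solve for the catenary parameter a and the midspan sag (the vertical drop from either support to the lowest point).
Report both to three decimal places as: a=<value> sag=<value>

a=40.656 sag=24.209

seed: a₀ = √(S³/(24(L−S))) = √(84.835³/(24·16.251)) = 39.565525
iter 1: u=1.072082  f(a)=+9.599e-01  f'(a)=-9.198e-01  a ← 39.565525 − (+9.599e-01/-9.198e-01) = 40.609047
iter 2: u=1.044533  f(a)=+3.929e-02  f'(a)=-8.459e-01  a ← 40.609047 − (+3.929e-02/-8.459e-01) = 40.655487
iter 3: u=1.043340  f(a)=+7.203e-05  f'(a)=-8.428e-01  a ← 40.655487 − (+7.203e-05/-8.428e-01) = 40.655572
iter 4: u=1.043338  f(a)=+2.431e-10  f'(a)=-8.428e-01  a ← 40.655572 − (+2.431e-10/-8.428e-01) = 40.655572
iter 5: u=1.043338  f(a)=+1.421e-14  f'(a)=-8.428e-01  a ← 40.655572 − (+1.421e-14/-8.428e-01) = 40.655572
converged: |Δa| < 1e-12 after 5 iterations
sag = a·(cosh(S/(2a)) − 1) = 40.655572·(cosh(1.043338) − 1) = 24.209445
T_max/T_min = cosh(S/(2a)) = 1.595477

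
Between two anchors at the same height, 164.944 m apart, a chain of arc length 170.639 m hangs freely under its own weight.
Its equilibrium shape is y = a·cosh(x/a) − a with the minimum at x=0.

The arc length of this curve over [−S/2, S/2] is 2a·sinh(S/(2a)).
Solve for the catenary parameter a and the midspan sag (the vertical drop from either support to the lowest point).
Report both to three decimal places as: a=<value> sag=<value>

a=182.129 sag=18.994

seed: a₀ = √(S³/(24(L−S))) = √(164.944³/(24·5.695)) = 181.197540
iter 1: u=0.455150  f(a)=+5.928e-02  f'(a)=-6.417e-02  a ← 181.197540 − (+5.928e-02/-6.417e-02) = 182.121331
iter 2: u=0.452841  f(a)=+4.564e-04  f'(a)=-6.319e-02  a ← 182.121331 − (+4.564e-04/-6.319e-02) = 182.128554
iter 3: u=0.452823  f(a)=+2.752e-08  f'(a)=-6.318e-02  a ← 182.128554 − (+2.752e-08/-6.318e-02) = 182.128554
iter 4: u=0.452823  f(a)=+0.000e+00  f'(a)=-6.318e-02  a ← 182.128554 − (+0.000e+00/-6.318e-02) = 182.128554
converged: |Δa| < 1e-12 after 4 iterations
sag = a·(cosh(S/(2a)) − 1) = 182.128554·(cosh(0.452823) − 1) = 18.993865
T_max/T_min = cosh(S/(2a)) = 1.104288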